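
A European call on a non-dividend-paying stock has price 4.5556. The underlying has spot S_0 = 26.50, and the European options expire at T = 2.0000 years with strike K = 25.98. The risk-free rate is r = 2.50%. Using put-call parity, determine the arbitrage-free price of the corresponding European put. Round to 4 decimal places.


Put-call parity: C - P = S_0 * exp(-qT) - K * exp(-rT).
S_0 * exp(-qT) = 26.5000 * 1.00000000 = 26.50000000
K * exp(-rT) = 25.9800 * 0.95122942 = 24.71294045
P = C - S*exp(-qT) + K*exp(-rT)
P = 4.5556 - 26.50000000 + 24.71294045 = 2.7685

Answer: Put price = 2.7685


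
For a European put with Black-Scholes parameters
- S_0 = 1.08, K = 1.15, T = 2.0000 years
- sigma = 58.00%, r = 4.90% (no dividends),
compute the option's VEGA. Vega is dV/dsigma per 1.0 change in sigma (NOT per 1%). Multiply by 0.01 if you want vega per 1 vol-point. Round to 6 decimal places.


Answer: Vega = 0.549897

Derivation:
d1 = 0.4530349011; d2 = -0.3672089651
phi(d1) = 0.3600332668; exp(-qT) = 1.0000000000; exp(-rT) = 0.9066489038
Vega = S * exp(-qT) * phi(d1) * sqrt(T) = 1.0800 * 1.0000000000 * 0.3600332668 * 1.4142135624 = 0.549897


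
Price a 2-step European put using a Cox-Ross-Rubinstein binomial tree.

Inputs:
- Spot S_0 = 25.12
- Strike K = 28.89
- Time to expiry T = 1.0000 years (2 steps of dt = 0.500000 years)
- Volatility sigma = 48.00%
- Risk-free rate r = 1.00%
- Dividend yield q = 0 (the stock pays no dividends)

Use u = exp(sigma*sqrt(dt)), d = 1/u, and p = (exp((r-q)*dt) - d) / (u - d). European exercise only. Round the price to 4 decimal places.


dt = T/N = 0.500000
u = exp(sigma*sqrt(dt)) = 1.404121; d = 1/u = 0.712189
p = (exp((r-q)*dt) - d) / (u - d) = 0.423197
Discount per step: exp(-r*dt) = 0.995012
Stock lattice S(k, i) with i counting down-moves:
  k=0: S(0,0) = 25.1200
  k=1: S(1,0) = 35.2715; S(1,1) = 17.8902
  k=2: S(2,0) = 49.5255; S(2,1) = 25.1200; S(2,2) = 12.7412
Terminal payoffs V(N, i) = max(K - S_T, 0):
  V(2,0) = 0.000000; V(2,1) = 3.770000; V(2,2) = 16.148787
Backward induction: V(k, i) = exp(-r*dt) * [p * V(k+1, i) + (1-p) * V(k+1, i+1)].
  V(1,0) = exp(-r*dt) * [p*0.000000 + (1-p)*3.770000] = 2.163703
  V(1,1) = exp(-r*dt) * [p*3.770000 + (1-p)*16.148787] = 10.855710
  V(0,0) = exp(-r*dt) * [p*2.163703 + (1-p)*10.855710] = 7.141484

Answer: Price = V(0,0) = 7.1415


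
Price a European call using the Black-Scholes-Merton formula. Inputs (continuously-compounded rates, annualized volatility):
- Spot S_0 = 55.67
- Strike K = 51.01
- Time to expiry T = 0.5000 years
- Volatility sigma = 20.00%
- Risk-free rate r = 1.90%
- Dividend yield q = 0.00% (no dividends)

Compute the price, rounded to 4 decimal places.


d1 = (ln(S/K) + (r - q + 0.5*sigma^2) * T) / (sigma * sqrt(T)) = 0.75603652
d2 = d1 - sigma * sqrt(T) = 0.61461517
exp(-rT) = 0.99054498; exp(-qT) = 1.00000000
C = S_0 * exp(-qT) * N(d1) - K * exp(-rT) * N(d2)
N(d1) = 0.77518635; N(d2) = 0.73059555
C = 55.6700 * 1.00000000 * 0.77518635 - 51.0100 * 0.99054498 * 0.73059555 = 6.2393

Answer: Price = 6.2393


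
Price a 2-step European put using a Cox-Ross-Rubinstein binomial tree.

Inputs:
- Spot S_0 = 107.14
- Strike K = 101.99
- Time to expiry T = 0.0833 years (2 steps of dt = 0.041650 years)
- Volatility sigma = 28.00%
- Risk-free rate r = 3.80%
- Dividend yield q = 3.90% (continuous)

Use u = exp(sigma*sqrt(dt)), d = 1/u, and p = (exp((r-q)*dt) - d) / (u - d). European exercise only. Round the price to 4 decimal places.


dt = T/N = 0.041650
u = exp(sigma*sqrt(dt)) = 1.058808; d = 1/u = 0.944459
p = (exp((r-q)*dt) - d) / (u - d) = 0.485354
Discount per step: exp(-r*dt) = 0.998419
Stock lattice S(k, i) with i counting down-moves:
  k=0: S(0,0) = 107.1400
  k=1: S(1,0) = 113.4406; S(1,1) = 101.1893
  k=2: S(2,0) = 120.1118; S(2,1) = 107.1400; S(2,2) = 95.5691
Terminal payoffs V(N, i) = max(K - S_T, 0):
  V(2,0) = 0.000000; V(2,1) = 0.000000; V(2,2) = 6.420882
Backward induction: V(k, i) = exp(-r*dt) * [p * V(k+1, i) + (1-p) * V(k+1, i+1)].
  V(1,0) = exp(-r*dt) * [p*0.000000 + (1-p)*0.000000] = 0.000000
  V(1,1) = exp(-r*dt) * [p*0.000000 + (1-p)*6.420882] = 3.299257
  V(0,0) = exp(-r*dt) * [p*0.000000 + (1-p)*3.299257] = 1.695265

Answer: Price = V(0,0) = 1.6953


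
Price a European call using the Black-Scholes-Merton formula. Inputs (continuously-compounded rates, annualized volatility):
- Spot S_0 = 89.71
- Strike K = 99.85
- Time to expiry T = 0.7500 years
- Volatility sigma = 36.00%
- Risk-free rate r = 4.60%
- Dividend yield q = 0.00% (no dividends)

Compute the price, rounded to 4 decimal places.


Answer: Price = 8.4627

Derivation:
d1 = (ln(S/K) + (r - q + 0.5*sigma^2) * T) / (sigma * sqrt(T)) = -0.07693774
d2 = d1 - sigma * sqrt(T) = -0.38870689
exp(-rT) = 0.96608834; exp(-qT) = 1.00000000
C = S_0 * exp(-qT) * N(d1) - K * exp(-rT) * N(d2)
N(d1) = 0.46933654; N(d2) = 0.34874649
C = 89.7100 * 1.00000000 * 0.46933654 - 99.8500 * 0.96608834 * 0.34874649 = 8.4627


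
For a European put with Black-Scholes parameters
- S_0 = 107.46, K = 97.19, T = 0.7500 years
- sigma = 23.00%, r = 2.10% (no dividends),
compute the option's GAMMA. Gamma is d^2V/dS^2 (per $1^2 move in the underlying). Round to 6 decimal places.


Answer: Gamma = 0.014761

Derivation:
d1 = 0.6829720317; d2 = 0.4837861888
phi(d1) = 0.3159523300; exp(-qT) = 1.0000000000; exp(-rT) = 0.9843733826
Gamma = exp(-qT) * phi(d1) / (S * sigma * sqrt(T)) = 1.0000000000 * 0.3159523300 / (107.4600 * 0.2300 * 0.8660254038) = 0.014761


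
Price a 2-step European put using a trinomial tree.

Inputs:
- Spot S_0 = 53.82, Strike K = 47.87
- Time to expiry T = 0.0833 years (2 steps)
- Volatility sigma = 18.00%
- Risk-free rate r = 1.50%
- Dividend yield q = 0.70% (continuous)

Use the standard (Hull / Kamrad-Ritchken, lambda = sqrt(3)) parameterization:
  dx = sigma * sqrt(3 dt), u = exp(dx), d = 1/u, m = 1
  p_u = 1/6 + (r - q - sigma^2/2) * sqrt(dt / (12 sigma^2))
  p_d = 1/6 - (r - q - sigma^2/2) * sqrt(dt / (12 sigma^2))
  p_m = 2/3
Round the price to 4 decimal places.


Answer: Price = V(0,0) = 0.0138

Derivation:
dt = T/N = 0.041650; dx = sigma*sqrt(3*dt) = 0.063627
u = exp(dx) = 1.065695; d = 1/u = 0.938355
p_u = 0.163983, p_m = 0.666667, p_d = 0.169351
Discount per step: exp(-r*dt) = 0.999375
Stock lattice S(k, j) with j the centered position index:
  k=0: S(0,+0) = 53.8200
  k=1: S(1,-1) = 50.5023; S(1,+0) = 53.8200; S(1,+1) = 57.3557
  k=2: S(2,-2) = 47.3891; S(2,-1) = 50.5023; S(2,+0) = 53.8200; S(2,+1) = 57.3557; S(2,+2) = 61.1237
Terminal payoffs V(N, j) = max(K - S_T, 0):
  V(2,-2) = 0.480941; V(2,-1) = 0.000000; V(2,+0) = 0.000000; V(2,+1) = 0.000000; V(2,+2) = 0.000000
Backward induction: V(k, j) = exp(-r*dt) * [p_u * V(k+1, j+1) + p_m * V(k+1, j) + p_d * V(k+1, j-1)]
  V(1,-1) = exp(-r*dt) * [p_u*0.000000 + p_m*0.000000 + p_d*0.480941] = 0.081397
  V(1,+0) = exp(-r*dt) * [p_u*0.000000 + p_m*0.000000 + p_d*0.000000] = 0.000000
  V(1,+1) = exp(-r*dt) * [p_u*0.000000 + p_m*0.000000 + p_d*0.000000] = 0.000000
  V(0,+0) = exp(-r*dt) * [p_u*0.000000 + p_m*0.000000 + p_d*0.081397] = 0.013776


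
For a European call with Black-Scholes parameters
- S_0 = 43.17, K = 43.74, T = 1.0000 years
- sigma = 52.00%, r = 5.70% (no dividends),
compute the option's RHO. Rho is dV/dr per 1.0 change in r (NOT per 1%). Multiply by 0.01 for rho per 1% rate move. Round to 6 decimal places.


d1 = 0.3443899891; d2 = -0.1756100109
phi(d1) = 0.3759719402; exp(-qT) = 1.0000000000; exp(-rT) = 0.9445940694
N(d2) = 0.4303001685
Rho = K*T*exp(-rT)*N(d2) = 43.7400 * 1.0000 * 0.9445940694 * 0.4303001685 = 17.778516

Answer: Rho = 17.778516


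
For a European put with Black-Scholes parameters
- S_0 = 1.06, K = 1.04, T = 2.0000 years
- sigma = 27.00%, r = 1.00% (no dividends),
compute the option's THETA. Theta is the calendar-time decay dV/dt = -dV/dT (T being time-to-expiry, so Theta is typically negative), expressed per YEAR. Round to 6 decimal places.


Answer: Theta = -0.033212

Derivation:
d1 = 0.2931826956; d2 = -0.0886549663
phi(d1) = 0.3821597440; exp(-qT) = 1.0000000000; exp(-rT) = 0.9801986733
Theta = -S*exp(-qT)*phi(d1)*sigma/(2*sqrt(T)) + r*K*exp(-rT)*N(-d2) - q*S*exp(-qT)*N(-d1)
N(-d1) = 0.3846912551; N(-d2) = 0.5353219384; sqrt(T) = 1.4142135624
Term 1 = -1.0600 * 1.0000000000 * 0.3821597440 * 0.2700 / (2 * 1.4142135624) = -0.0386695905
Term 2 = 0.0100 * 1.0400 * 0.9801986733 * 0.5353219384 = 0.0054571073
Term 3 = 0 (no dividend yield, q = 0)
Theta = -0.0386695905 + (0.0054571073) + (0.0000000000) = -0.033212


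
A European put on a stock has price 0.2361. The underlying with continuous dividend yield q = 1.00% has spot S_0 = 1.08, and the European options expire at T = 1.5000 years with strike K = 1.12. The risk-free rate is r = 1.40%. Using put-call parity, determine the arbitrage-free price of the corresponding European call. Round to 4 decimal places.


Answer: Call price = 0.2033

Derivation:
Put-call parity: C - P = S_0 * exp(-qT) - K * exp(-rT).
S_0 * exp(-qT) = 1.0800 * 0.98511194 = 1.06392089
K * exp(-rT) = 1.1200 * 0.97921896 = 1.09672524
C = P + S*exp(-qT) - K*exp(-rT)
C = 0.2361 + 1.06392089 - 1.09672524 = 0.2033


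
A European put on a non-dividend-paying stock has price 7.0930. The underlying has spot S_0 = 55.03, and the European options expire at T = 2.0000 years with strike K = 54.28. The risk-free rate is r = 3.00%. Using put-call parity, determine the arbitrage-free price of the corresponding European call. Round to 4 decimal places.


Answer: Call price = 11.0040

Derivation:
Put-call parity: C - P = S_0 * exp(-qT) - K * exp(-rT).
S_0 * exp(-qT) = 55.0300 * 1.00000000 = 55.03000000
K * exp(-rT) = 54.2800 * 0.94176453 = 51.11897888
C = P + S*exp(-qT) - K*exp(-rT)
C = 7.0930 + 55.03000000 - 51.11897888 = 11.0040


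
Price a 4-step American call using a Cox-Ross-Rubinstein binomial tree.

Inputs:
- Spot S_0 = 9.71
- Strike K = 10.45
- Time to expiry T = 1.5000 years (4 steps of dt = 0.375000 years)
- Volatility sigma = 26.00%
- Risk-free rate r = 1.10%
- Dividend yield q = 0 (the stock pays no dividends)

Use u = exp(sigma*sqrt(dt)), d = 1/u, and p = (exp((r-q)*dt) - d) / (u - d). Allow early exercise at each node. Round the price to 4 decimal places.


dt = T/N = 0.375000
u = exp(sigma*sqrt(dt)) = 1.172592; d = 1/u = 0.852811
p = (exp((r-q)*dt) - d) / (u - d) = 0.473206
Discount per step: exp(-r*dt) = 0.995883
Stock lattice S(k, i) with i counting down-moves:
  k=0: S(0,0) = 9.7100
  k=1: S(1,0) = 11.3859; S(1,1) = 8.2808
  k=2: S(2,0) = 13.3510; S(2,1) = 9.7100; S(2,2) = 7.0620
  k=3: S(3,0) = 15.6553; S(3,1) = 11.3859; S(3,2) = 8.2808; S(3,3) = 6.0225
  k=4: S(4,0) = 18.3572; S(4,1) = 13.3510; S(4,2) = 9.7100; S(4,3) = 7.0620; S(4,4) = 5.1361
Terminal payoffs V(N, i) = max(S_T - K, 0):
  V(4,0) = 7.907232; V(4,1) = 2.900982; V(4,2) = 0.000000; V(4,3) = 0.000000; V(4,4) = 0.000000
Backward induction: V(k, i) = exp(-r*dt) * [p * V(k+1, i) + (1-p) * V(k+1, i+1)]; then take max(V_cont, immediate exercise) for American.
  V(3,0) = exp(-r*dt) * [p*7.907232 + (1-p)*2.900982] = 5.248275; exercise = 5.205257; V(3,0) = max -> 5.248275
  V(3,1) = exp(-r*dt) * [p*2.900982 + (1-p)*0.000000] = 1.367110; exercise = 0.935870; V(3,1) = max -> 1.367110
  V(3,2) = exp(-r*dt) * [p*0.000000 + (1-p)*0.000000] = 0.000000; exercise = 0.000000; V(3,2) = max -> 0.000000
  V(3,3) = exp(-r*dt) * [p*0.000000 + (1-p)*0.000000] = 0.000000; exercise = 0.000000; V(3,3) = max -> 0.000000
  V(2,0) = exp(-r*dt) * [p*5.248275 + (1-p)*1.367110] = 3.190512; exercise = 2.900982; V(2,0) = max -> 3.190512
  V(2,1) = exp(-r*dt) * [p*1.367110 + (1-p)*0.000000] = 0.644262; exercise = 0.000000; V(2,1) = max -> 0.644262
  V(2,2) = exp(-r*dt) * [p*0.000000 + (1-p)*0.000000] = 0.000000; exercise = 0.000000; V(2,2) = max -> 0.000000
  V(1,0) = exp(-r*dt) * [p*3.190512 + (1-p)*0.644262] = 1.841550; exercise = 0.935870; V(1,0) = max -> 1.841550
  V(1,1) = exp(-r*dt) * [p*0.644262 + (1-p)*0.000000] = 0.303613; exercise = 0.000000; V(1,1) = max -> 0.303613
  V(0,0) = exp(-r*dt) * [p*1.841550 + (1-p)*0.303613] = 1.027128; exercise = 0.000000; V(0,0) = max -> 1.027128

Answer: Price = V(0,0) = 1.0271


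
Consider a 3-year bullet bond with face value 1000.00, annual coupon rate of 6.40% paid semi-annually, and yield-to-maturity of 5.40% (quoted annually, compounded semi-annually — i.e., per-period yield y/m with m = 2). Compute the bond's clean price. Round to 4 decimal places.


Answer: Price = 1027.3574

Derivation:
Coupon per period c = face * coupon_rate / m = 32.000000
Periods per year m = 2; per-period yield y/m = 0.027000
Number of cashflows N = 6
Cashflows (t years, CF_t, discount factor 1/(1+y/m)^(m*t), PV):
  t = 0.5000: CF_t = 32.000000, DF = 0.973710, PV = 31.158715
  t = 1.0000: CF_t = 32.000000, DF = 0.948111, PV = 30.339547
  t = 1.5000: CF_t = 32.000000, DF = 0.923185, PV = 29.541915
  t = 2.0000: CF_t = 32.000000, DF = 0.898914, PV = 28.765253
  t = 2.5000: CF_t = 32.000000, DF = 0.875282, PV = 28.009010
  t = 3.0000: CF_t = 1032.000000, DF = 0.852270, PV = 879.542917
Price P = sum_t PV_t = 1027.357358


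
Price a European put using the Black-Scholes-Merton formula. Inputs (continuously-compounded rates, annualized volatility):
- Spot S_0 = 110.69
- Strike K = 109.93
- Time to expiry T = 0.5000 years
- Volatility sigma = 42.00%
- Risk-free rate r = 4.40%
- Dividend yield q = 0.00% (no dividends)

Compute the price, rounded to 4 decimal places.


d1 = (ln(S/K) + (r - q + 0.5*sigma^2) * T) / (sigma * sqrt(T)) = 0.24576911
d2 = d1 - sigma * sqrt(T) = -0.05121574
exp(-rT) = 0.97824024; exp(-qT) = 1.00000000
P = K * exp(-rT) * N(-d2) - S_0 * exp(-qT) * N(-d1)
N(-d1) = 0.40293049; N(-d2) = 0.52042319
P = 109.9300 * 0.97824024 * 0.52042319 - 110.6900 * 1.00000000 * 0.40293049 = 11.3649

Answer: Price = 11.3649


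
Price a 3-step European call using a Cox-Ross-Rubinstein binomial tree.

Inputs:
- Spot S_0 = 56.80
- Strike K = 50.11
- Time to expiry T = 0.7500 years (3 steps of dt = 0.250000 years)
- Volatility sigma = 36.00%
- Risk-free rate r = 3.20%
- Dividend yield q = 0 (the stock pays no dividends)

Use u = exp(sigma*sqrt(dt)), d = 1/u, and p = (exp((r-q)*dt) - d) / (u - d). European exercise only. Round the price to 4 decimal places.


dt = T/N = 0.250000
u = exp(sigma*sqrt(dt)) = 1.197217; d = 1/u = 0.835270
p = (exp((r-q)*dt) - d) / (u - d) = 0.477312
Discount per step: exp(-r*dt) = 0.992032
Stock lattice S(k, i) with i counting down-moves:
  k=0: S(0,0) = 56.8000
  k=1: S(1,0) = 68.0019; S(1,1) = 47.4433
  k=2: S(2,0) = 81.4131; S(2,1) = 56.8000; S(2,2) = 39.6280
  k=3: S(3,0) = 97.4692; S(3,1) = 68.0019; S(3,2) = 47.4433; S(3,3) = 33.1001
Terminal payoffs V(N, i) = max(S_T - K, 0):
  V(3,0) = 47.359190; V(3,1) = 17.891946; V(3,2) = 0.000000; V(3,3) = 0.000000
Backward induction: V(k, i) = exp(-r*dt) * [p * V(k+1, i) + (1-p) * V(k+1, i+1)].
  V(2,0) = exp(-r*dt) * [p*47.359190 + (1-p)*17.891946] = 31.702391
  V(2,1) = exp(-r*dt) * [p*17.891946 + (1-p)*0.000000] = 8.472000
  V(2,2) = exp(-r*dt) * [p*0.000000 + (1-p)*0.000000] = 0.000000
  V(1,0) = exp(-r*dt) * [p*31.702391 + (1-p)*8.472000] = 19.404298
  V(1,1) = exp(-r*dt) * [p*8.472000 + (1-p)*0.000000] = 4.011570
  V(0,0) = exp(-r*dt) * [p*19.404298 + (1-p)*4.011570] = 11.268203

Answer: Price = V(0,0) = 11.2682


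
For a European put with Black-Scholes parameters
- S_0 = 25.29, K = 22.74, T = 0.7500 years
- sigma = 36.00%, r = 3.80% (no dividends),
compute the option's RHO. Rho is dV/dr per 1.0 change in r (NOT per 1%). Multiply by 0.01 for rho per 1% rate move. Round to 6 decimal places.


d1 = 0.5882030826; d2 = 0.2764339372
phi(d1) = 0.3355682329; exp(-qT) = 1.0000000000; exp(-rT) = 0.9719022941
N(-d2) = 0.3911073968
Rho = -K*T*exp(-rT)*N(-d2) = -22.7400 * 0.7500 * 0.9719022941 * 0.3911073968 = -6.482915

Answer: Rho = -6.482915


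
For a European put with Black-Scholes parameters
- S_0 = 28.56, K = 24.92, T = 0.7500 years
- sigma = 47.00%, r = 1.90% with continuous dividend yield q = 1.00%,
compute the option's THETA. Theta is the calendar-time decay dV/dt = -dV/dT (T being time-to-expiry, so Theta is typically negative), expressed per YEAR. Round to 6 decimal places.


Answer: Theta = -2.506681

Derivation:
d1 = 0.5550521261; d2 = 0.1480201863
phi(d1) = 0.3419878857; exp(-qT) = 0.9925280548; exp(-rT) = 0.9858510507
Theta = -S*exp(-qT)*phi(d1)*sigma/(2*sqrt(T)) + r*K*exp(-rT)*N(-d2) - q*S*exp(-qT)*N(-d1)
N(-d1) = 0.2894295035; N(-d2) = 0.4411634187; sqrt(T) = 0.8660254038
Term 1 = -28.5600 * 0.9925280548 * 0.3419878857 * 0.4700 / (2 * 0.8660254038) = -2.6305644537
Term 2 = 0.0190 * 24.9200 * 0.9858510507 * 0.4411634187 = 0.2059265939
Term 3 = -0.0100 * 28.5600 * 0.9925280548 * 0.2894295035 = -0.0820434272
Theta = -2.6305644537 + (0.2059265939) + (-0.0820434272) = -2.506681


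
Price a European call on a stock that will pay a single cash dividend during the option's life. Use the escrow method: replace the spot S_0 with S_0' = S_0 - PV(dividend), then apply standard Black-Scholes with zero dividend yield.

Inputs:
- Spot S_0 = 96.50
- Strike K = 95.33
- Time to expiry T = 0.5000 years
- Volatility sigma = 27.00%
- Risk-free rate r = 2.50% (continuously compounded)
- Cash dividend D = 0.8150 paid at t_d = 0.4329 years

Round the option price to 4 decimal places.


Answer: Price = 8.0189

Derivation:
PV(D) = D * exp(-r * t_d) = 0.8150 * 0.98923585 = 0.80622722
S_0' = S_0 - PV(D) = 96.5000 - 0.80622722 = 95.69377278
d1 = (ln(S_0'/K) + (r + sigma^2/2)*T) / (sigma*sqrt(T)) = 0.18088142
d2 = d1 - sigma*sqrt(T) = -0.01003741
exp(-rT) = 0.98757780
N(d1) = 0.57176967; N(d2) = 0.49599572
C = S_0' * N(d1) - K * exp(-rT) * N(d2) = 95.69377278 * 0.57176967 - 95.3300 * 0.98757780 * 0.49599572 = 8.0189


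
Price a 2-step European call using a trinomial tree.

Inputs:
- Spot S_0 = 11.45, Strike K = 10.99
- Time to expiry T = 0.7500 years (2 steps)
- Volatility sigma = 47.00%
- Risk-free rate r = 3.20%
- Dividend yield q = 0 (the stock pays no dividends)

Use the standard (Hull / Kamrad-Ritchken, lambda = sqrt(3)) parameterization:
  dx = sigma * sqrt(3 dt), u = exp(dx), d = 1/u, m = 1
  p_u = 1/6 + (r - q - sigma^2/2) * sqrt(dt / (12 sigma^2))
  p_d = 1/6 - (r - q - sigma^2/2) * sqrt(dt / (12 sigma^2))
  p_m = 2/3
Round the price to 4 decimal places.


dt = T/N = 0.375000; dx = sigma*sqrt(3*dt) = 0.498510
u = exp(dx) = 1.646267; d = 1/u = 0.607435
p_u = 0.137160, p_m = 0.666667, p_d = 0.196173
Discount per step: exp(-r*dt) = 0.988072
Stock lattice S(k, j) with j the centered position index:
  k=0: S(0,+0) = 11.4500
  k=1: S(1,-1) = 6.9551; S(1,+0) = 11.4500; S(1,+1) = 18.8498
  k=2: S(2,-2) = 4.2248; S(2,-1) = 6.9551; S(2,+0) = 11.4500; S(2,+1) = 18.8498; S(2,+2) = 31.0317
Terminal payoffs V(N, j) = max(S_T - K, 0):
  V(2,-2) = 0.000000; V(2,-1) = 0.000000; V(2,+0) = 0.460000; V(2,+1) = 7.859757; V(2,+2) = 20.041732
Backward induction: V(k, j) = exp(-r*dt) * [p_u * V(k+1, j+1) + p_m * V(k+1, j) + p_d * V(k+1, j-1)]
  V(1,-1) = exp(-r*dt) * [p_u*0.460000 + p_m*0.000000 + p_d*0.000000] = 0.062341
  V(1,+0) = exp(-r*dt) * [p_u*7.859757 + p_m*0.460000 + p_d*0.000000] = 1.368194
  V(1,+1) = exp(-r*dt) * [p_u*20.041732 + p_m*7.859757 + p_d*0.460000] = 7.982633
  V(0,+0) = exp(-r*dt) * [p_u*7.982633 + p_m*1.368194 + p_d*0.062341] = 1.995170

Answer: Price = V(0,0) = 1.9952


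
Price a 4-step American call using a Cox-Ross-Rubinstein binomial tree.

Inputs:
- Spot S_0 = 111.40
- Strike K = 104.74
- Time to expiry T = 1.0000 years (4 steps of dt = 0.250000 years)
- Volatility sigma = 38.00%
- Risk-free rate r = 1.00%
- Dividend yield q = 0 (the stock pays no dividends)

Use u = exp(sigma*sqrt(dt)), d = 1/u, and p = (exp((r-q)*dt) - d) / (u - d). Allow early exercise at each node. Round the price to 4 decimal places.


dt = T/N = 0.250000
u = exp(sigma*sqrt(dt)) = 1.209250; d = 1/u = 0.826959
p = (exp((r-q)*dt) - d) / (u - d) = 0.459190
Discount per step: exp(-r*dt) = 0.997503
Stock lattice S(k, i) with i counting down-moves:
  k=0: S(0,0) = 111.4000
  k=1: S(1,0) = 134.7104; S(1,1) = 92.1232
  k=2: S(2,0) = 162.8985; S(2,1) = 111.4000; S(2,2) = 76.1822
  k=3: S(3,0) = 196.9849; S(3,1) = 134.7104; S(3,2) = 92.1232; S(3,3) = 62.9995
  k=4: S(4,0) = 238.2040; S(4,1) = 162.8985; S(4,2) = 111.4000; S(4,3) = 76.1822; S(4,4) = 52.0980
Terminal payoffs V(N, i) = max(S_T - K, 0):
  V(4,0) = 133.463971; V(4,1) = 58.158503; V(4,2) = 6.660000; V(4,3) = 0.000000; V(4,4) = 0.000000
Backward induction: V(k, i) = exp(-r*dt) * [p * V(k+1, i) + (1-p) * V(k+1, i+1)]; then take max(V_cont, immediate exercise) for American.
  V(3,0) = exp(-r*dt) * [p*133.463971 + (1-p)*58.158503] = 92.506472; exercise = 92.244950; V(3,0) = max -> 92.506472
  V(3,1) = exp(-r*dt) * [p*58.158503 + (1-p)*6.660000] = 30.231928; exercise = 29.970405; V(3,1) = max -> 30.231928
  V(3,2) = exp(-r*dt) * [p*6.660000 + (1-p)*0.000000] = 3.050570; exercise = 0.000000; V(3,2) = max -> 3.050570
  V(3,3) = exp(-r*dt) * [p*0.000000 + (1-p)*0.000000] = 0.000000; exercise = 0.000000; V(3,3) = max -> 0.000000
  V(2,0) = exp(-r*dt) * [p*92.506472 + (1-p)*30.231928] = 58.680896; exercise = 58.158503; V(2,0) = max -> 58.680896
  V(2,1) = exp(-r*dt) * [p*30.231928 + (1-p)*3.050570] = 15.493199; exercise = 6.660000; V(2,1) = max -> 15.493199
  V(2,2) = exp(-r*dt) * [p*3.050570 + (1-p)*0.000000] = 1.397294; exercise = 0.000000; V(2,2) = max -> 1.397294
  V(1,0) = exp(-r*dt) * [p*58.680896 + (1-p)*15.493199] = 35.236361; exercise = 29.970405; V(1,0) = max -> 35.236361
  V(1,1) = exp(-r*dt) * [p*15.493199 + (1-p)*1.397294] = 7.850343; exercise = 0.000000; V(1,1) = max -> 7.850343
  V(0,0) = exp(-r*dt) * [p*35.236361 + (1-p)*7.850343] = 20.374731; exercise = 6.660000; V(0,0) = max -> 20.374731

Answer: Price = V(0,0) = 20.3747


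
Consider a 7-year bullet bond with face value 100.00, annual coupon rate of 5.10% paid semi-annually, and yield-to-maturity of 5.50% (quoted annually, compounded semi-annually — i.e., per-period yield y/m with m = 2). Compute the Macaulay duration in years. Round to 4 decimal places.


Answer: Macaulay duration = 5.9593 years

Derivation:
Coupon per period c = face * coupon_rate / m = 2.550000
Periods per year m = 2; per-period yield y/m = 0.027500
Number of cashflows N = 14
Cashflows (t years, CF_t, discount factor 1/(1+y/m)^(m*t), PV):
  t = 0.5000: CF_t = 2.550000, DF = 0.973236, PV = 2.481752
  t = 1.0000: CF_t = 2.550000, DF = 0.947188, PV = 2.415330
  t = 1.5000: CF_t = 2.550000, DF = 0.921838, PV = 2.350686
  t = 2.0000: CF_t = 2.550000, DF = 0.897166, PV = 2.287773
  t = 2.5000: CF_t = 2.550000, DF = 0.873154, PV = 2.226543
  t = 3.0000: CF_t = 2.550000, DF = 0.849785, PV = 2.166952
  t = 3.5000: CF_t = 2.550000, DF = 0.827041, PV = 2.108955
  t = 4.0000: CF_t = 2.550000, DF = 0.804906, PV = 2.052511
  t = 4.5000: CF_t = 2.550000, DF = 0.783364, PV = 1.997578
  t = 5.0000: CF_t = 2.550000, DF = 0.762398, PV = 1.944115
  t = 5.5000: CF_t = 2.550000, DF = 0.741993, PV = 1.892082
  t = 6.0000: CF_t = 2.550000, DF = 0.722134, PV = 1.841443
  t = 6.5000: CF_t = 2.550000, DF = 0.702807, PV = 1.792158
  t = 7.0000: CF_t = 102.550000, DF = 0.683997, PV = 70.143921
Price P = sum_t PV_t = 97.701798
Macaulay numerator sum_t t * PV_t:
  t * PV_t at t = 0.5000: 1.240876
  t * PV_t at t = 1.0000: 2.415330
  t * PV_t at t = 1.5000: 3.526030
  t * PV_t at t = 2.0000: 4.575545
  t * PV_t at t = 2.5000: 5.566357
  t * PV_t at t = 3.0000: 6.500855
  t * PV_t at t = 3.5000: 7.381343
  t * PV_t at t = 4.0000: 8.210045
  t * PV_t at t = 4.5000: 8.989100
  t * PV_t at t = 5.0000: 9.720573
  t * PV_t at t = 5.5000: 10.406453
  t * PV_t at t = 6.0000: 11.048656
  t * PV_t at t = 6.5000: 11.649029
  t * PV_t at t = 7.0000: 491.007445
Macaulay duration D = (sum_t t * PV_t) / P = 582.237638 / 97.701798 = 5.959334


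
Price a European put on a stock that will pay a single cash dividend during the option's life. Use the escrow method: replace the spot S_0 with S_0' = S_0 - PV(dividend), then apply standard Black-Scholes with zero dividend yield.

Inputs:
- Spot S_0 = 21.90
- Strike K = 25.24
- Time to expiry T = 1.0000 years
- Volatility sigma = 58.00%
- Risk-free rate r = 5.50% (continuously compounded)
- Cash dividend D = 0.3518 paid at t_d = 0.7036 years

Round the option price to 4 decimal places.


PV(D) = D * exp(-r * t_d) = 0.3518 * 0.96204120 = 0.33844609
S_0' = S_0 - PV(D) = 21.9000 - 0.33844609 = 21.56155391
d1 = (ln(S_0'/K) + (r + sigma^2/2)*T) / (sigma*sqrt(T)) = 0.11324445
d2 = d1 - sigma*sqrt(T) = -0.46675555
exp(-rT) = 0.94648515
N(-d1) = 0.45491838; N(-d2) = 0.67966261
P = K * exp(-rT) * N(-d2) - S_0' * N(-d1) = 25.2400 * 0.94648515 * 0.67966261 - 21.56155391 * 0.45491838 = 6.4279

Answer: Price = 6.4279


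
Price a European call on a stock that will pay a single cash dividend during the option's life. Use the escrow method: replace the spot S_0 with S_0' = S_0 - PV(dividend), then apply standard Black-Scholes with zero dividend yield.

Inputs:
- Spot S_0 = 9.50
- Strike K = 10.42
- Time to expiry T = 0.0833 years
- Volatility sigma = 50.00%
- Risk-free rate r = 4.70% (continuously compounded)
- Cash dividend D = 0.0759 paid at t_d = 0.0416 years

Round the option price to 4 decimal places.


Answer: Price = 0.2146

Derivation:
PV(D) = D * exp(-r * t_d) = 0.0759 * 0.99804671 = 0.07575175
S_0' = S_0 - PV(D) = 9.5000 - 0.07575175 = 9.42424825
d1 = (ln(S_0'/K) + (r + sigma^2/2)*T) / (sigma*sqrt(T)) = -0.59673096
d2 = d1 - sigma*sqrt(T) = -0.74103965
exp(-rT) = 0.99609255
N(d1) = 0.27534351; N(d2) = 0.22933470
C = S_0' * N(d1) - K * exp(-rT) * N(d2) = 9.42424825 * 0.27534351 - 10.4200 * 0.99609255 * 0.22933470 = 0.2146


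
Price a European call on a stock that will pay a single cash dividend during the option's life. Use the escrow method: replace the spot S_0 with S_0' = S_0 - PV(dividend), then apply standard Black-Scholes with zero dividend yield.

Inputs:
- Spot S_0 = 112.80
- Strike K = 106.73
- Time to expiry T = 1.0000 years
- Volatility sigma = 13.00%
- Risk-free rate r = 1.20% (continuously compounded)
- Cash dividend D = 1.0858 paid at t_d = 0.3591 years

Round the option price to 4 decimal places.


PV(D) = D * exp(-r * t_d) = 1.0858 * 0.99570007 = 1.08113114
S_0' = S_0 - PV(D) = 112.8000 - 1.08113114 = 111.71886886
d1 = (ln(S_0'/K) + (r + sigma^2/2)*T) / (sigma*sqrt(T)) = 0.50871796
d2 = d1 - sigma*sqrt(T) = 0.37871796
exp(-rT) = 0.98807171
N(d1) = 0.69452504; N(d2) = 0.64755134
C = S_0' * N(d1) - K * exp(-rT) * N(d2) = 111.71886886 * 0.69452504 - 106.7300 * 0.98807171 * 0.64755134 = 9.3028

Answer: Price = 9.3028


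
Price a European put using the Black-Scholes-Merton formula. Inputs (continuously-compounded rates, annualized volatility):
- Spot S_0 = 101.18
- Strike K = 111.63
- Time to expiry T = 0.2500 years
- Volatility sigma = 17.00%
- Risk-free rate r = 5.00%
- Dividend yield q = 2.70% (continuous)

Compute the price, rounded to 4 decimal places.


d1 = (ln(S/K) + (r - q + 0.5*sigma^2) * T) / (sigma * sqrt(T)) = -1.04619085
d2 = d1 - sigma * sqrt(T) = -1.13119085
exp(-rT) = 0.98757780; exp(-qT) = 0.99327273
P = K * exp(-rT) * N(-d2) - S_0 * exp(-qT) * N(-d1)
N(-d1) = 0.85226354; N(-d2) = 0.87101261
P = 111.6300 * 0.98757780 * 0.87101261 - 101.1800 * 0.99327273 * 0.85226354 = 10.3714

Answer: Price = 10.3714


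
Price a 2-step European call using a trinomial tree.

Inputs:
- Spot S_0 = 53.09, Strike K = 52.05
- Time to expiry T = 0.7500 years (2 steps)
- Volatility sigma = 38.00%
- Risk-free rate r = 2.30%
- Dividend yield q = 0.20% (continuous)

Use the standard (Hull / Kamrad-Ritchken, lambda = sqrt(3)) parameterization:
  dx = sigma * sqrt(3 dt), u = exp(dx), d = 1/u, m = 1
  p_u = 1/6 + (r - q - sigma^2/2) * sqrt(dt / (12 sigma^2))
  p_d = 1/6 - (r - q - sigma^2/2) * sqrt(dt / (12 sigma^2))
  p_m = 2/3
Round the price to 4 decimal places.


Answer: Price = V(0,0) = 6.9784

Derivation:
dt = T/N = 0.375000; dx = sigma*sqrt(3*dt) = 0.403051
u = exp(dx) = 1.496383; d = 1/u = 0.668278
p_u = 0.142848, p_m = 0.666667, p_d = 0.190485
Discount per step: exp(-r*dt) = 0.991412
Stock lattice S(k, j) with j the centered position index:
  k=0: S(0,+0) = 53.0900
  k=1: S(1,-1) = 35.4789; S(1,+0) = 53.0900; S(1,+1) = 79.4430
  k=2: S(2,-2) = 23.7098; S(2,-1) = 35.4789; S(2,+0) = 53.0900; S(2,+1) = 79.4430; S(2,+2) = 118.8771
Terminal payoffs V(N, j) = max(S_T - K, 0):
  V(2,-2) = 0.000000; V(2,-1) = 0.000000; V(2,+0) = 1.040000; V(2,+1) = 27.392974; V(2,+2) = 66.827116
Backward induction: V(k, j) = exp(-r*dt) * [p_u * V(k+1, j+1) + p_m * V(k+1, j) + p_d * V(k+1, j-1)]
  V(1,-1) = exp(-r*dt) * [p_u*1.040000 + p_m*0.000000 + p_d*0.000000] = 0.147286
  V(1,+0) = exp(-r*dt) * [p_u*27.392974 + p_m*1.040000 + p_d*0.000000] = 4.566815
  V(1,+1) = exp(-r*dt) * [p_u*66.827116 + p_m*27.392974 + p_d*1.040000] = 27.765714
  V(0,+0) = exp(-r*dt) * [p_u*27.765714 + p_m*4.566815 + p_d*0.147286] = 6.978436


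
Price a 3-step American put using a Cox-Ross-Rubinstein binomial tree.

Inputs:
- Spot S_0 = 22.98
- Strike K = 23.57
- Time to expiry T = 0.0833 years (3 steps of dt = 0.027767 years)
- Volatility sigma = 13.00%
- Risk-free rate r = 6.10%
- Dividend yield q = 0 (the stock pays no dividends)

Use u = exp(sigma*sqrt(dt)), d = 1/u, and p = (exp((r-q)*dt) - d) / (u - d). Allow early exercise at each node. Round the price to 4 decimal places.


Answer: Price = V(0,0) = 0.6617

Derivation:
dt = T/N = 0.027767
u = exp(sigma*sqrt(dt)) = 1.021899; d = 1/u = 0.978571
p = (exp((r-q)*dt) - d) / (u - d) = 0.533709
Discount per step: exp(-r*dt) = 0.998308
Stock lattice S(k, i) with i counting down-moves:
  k=0: S(0,0) = 22.9800
  k=1: S(1,0) = 23.4832; S(1,1) = 22.4876
  k=2: S(2,0) = 23.9975; S(2,1) = 22.9800; S(2,2) = 22.0057
  k=3: S(3,0) = 24.5230; S(3,1) = 23.4832; S(3,2) = 22.4876; S(3,3) = 21.5341
Terminal payoffs V(N, i) = max(K - S_T, 0):
  V(3,0) = 0.000000; V(3,1) = 0.086769; V(3,2) = 1.082447; V(3,3) = 2.035910
Backward induction: V(k, i) = exp(-r*dt) * [p * V(k+1, i) + (1-p) * V(k+1, i+1)]; then take max(V_cont, immediate exercise) for American.
  V(2,0) = exp(-r*dt) * [p*0.000000 + (1-p)*0.086769] = 0.040391; exercise = 0.000000; V(2,0) = max -> 0.040391
  V(2,1) = exp(-r*dt) * [p*0.086769 + (1-p)*1.082447] = 0.550112; exercise = 0.590000; V(2,1) = max -> 0.590000
  V(2,2) = exp(-r*dt) * [p*1.082447 + (1-p)*2.035910] = 1.524454; exercise = 1.564342; V(2,2) = max -> 1.564342
  V(1,0) = exp(-r*dt) * [p*0.040391 + (1-p)*0.590000] = 0.296166; exercise = 0.086769; V(1,0) = max -> 0.296166
  V(1,1) = exp(-r*dt) * [p*0.590000 + (1-p)*1.564342] = 1.042559; exercise = 1.082447; V(1,1) = max -> 1.082447
  V(0,0) = exp(-r*dt) * [p*0.296166 + (1-p)*1.082447] = 0.661680; exercise = 0.590000; V(0,0) = max -> 0.661680


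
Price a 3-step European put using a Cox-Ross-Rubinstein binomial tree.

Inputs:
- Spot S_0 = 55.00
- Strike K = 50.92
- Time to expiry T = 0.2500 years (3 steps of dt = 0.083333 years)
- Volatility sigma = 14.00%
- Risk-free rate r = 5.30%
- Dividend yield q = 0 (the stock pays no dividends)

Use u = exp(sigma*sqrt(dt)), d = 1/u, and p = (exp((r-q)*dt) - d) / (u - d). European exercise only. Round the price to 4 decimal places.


Answer: Price = V(0,0) = 0.2050

Derivation:
dt = T/N = 0.083333
u = exp(sigma*sqrt(dt)) = 1.041242; d = 1/u = 0.960391
p = (exp((r-q)*dt) - d) / (u - d) = 0.544646
Discount per step: exp(-r*dt) = 0.995593
Stock lattice S(k, i) with i counting down-moves:
  k=0: S(0,0) = 55.0000
  k=1: S(1,0) = 57.2683; S(1,1) = 52.8215
  k=2: S(2,0) = 59.6302; S(2,1) = 55.0000; S(2,2) = 50.7293
  k=3: S(3,0) = 62.0895; S(3,1) = 57.2683; S(3,2) = 52.8215; S(3,3) = 48.7200
Terminal payoffs V(N, i) = max(K - S_T, 0):
  V(3,0) = 0.000000; V(3,1) = 0.000000; V(3,2) = 0.000000; V(3,3) = 2.200000
Backward induction: V(k, i) = exp(-r*dt) * [p * V(k+1, i) + (1-p) * V(k+1, i+1)].
  V(2,0) = exp(-r*dt) * [p*0.000000 + (1-p)*0.000000] = 0.000000
  V(2,1) = exp(-r*dt) * [p*0.000000 + (1-p)*0.000000] = 0.000000
  V(2,2) = exp(-r*dt) * [p*0.000000 + (1-p)*2.200000] = 0.997364
  V(1,0) = exp(-r*dt) * [p*0.000000 + (1-p)*0.000000] = 0.000000
  V(1,1) = exp(-r*dt) * [p*0.000000 + (1-p)*0.997364] = 0.452153
  V(0,0) = exp(-r*dt) * [p*0.000000 + (1-p)*0.452153] = 0.204982


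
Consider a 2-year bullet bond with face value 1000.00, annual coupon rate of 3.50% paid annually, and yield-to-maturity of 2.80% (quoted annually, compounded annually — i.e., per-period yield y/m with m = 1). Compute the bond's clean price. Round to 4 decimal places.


Answer: Price = 1013.4332

Derivation:
Coupon per period c = face * coupon_rate / m = 35.000000
Periods per year m = 1; per-period yield y/m = 0.028000
Number of cashflows N = 2
Cashflows (t years, CF_t, discount factor 1/(1+y/m)^(m*t), PV):
  t = 1.0000: CF_t = 35.000000, DF = 0.972763, PV = 34.046693
  t = 2.0000: CF_t = 1035.000000, DF = 0.946267, PV = 979.386516
Price P = sum_t PV_t = 1013.433209


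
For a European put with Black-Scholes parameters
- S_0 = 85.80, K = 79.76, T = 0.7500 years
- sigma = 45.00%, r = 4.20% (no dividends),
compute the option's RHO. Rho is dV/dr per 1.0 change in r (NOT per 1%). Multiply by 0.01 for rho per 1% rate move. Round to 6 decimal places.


d1 = 0.4629948371; d2 = 0.0732834054
phi(d1) = 0.3583946079; exp(-qT) = 1.0000000000; exp(-rT) = 0.9689909565
N(-d2) = 0.4707902984
Rho = -K*T*exp(-rT)*N(-d2) = -79.7600 * 0.7500 * 0.9689909565 * 0.4707902984 = -27.289378

Answer: Rho = -27.289378


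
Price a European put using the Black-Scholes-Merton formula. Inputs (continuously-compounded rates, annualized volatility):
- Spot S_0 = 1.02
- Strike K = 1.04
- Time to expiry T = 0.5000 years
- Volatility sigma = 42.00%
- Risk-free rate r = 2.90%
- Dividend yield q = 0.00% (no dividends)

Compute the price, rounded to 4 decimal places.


d1 = (ln(S/K) + (r - q + 0.5*sigma^2) * T) / (sigma * sqrt(T)) = 0.13193237
d2 = d1 - sigma * sqrt(T) = -0.16505248
exp(-rT) = 0.98560462; exp(-qT) = 1.00000000
P = K * exp(-rT) * N(-d2) - S_0 * exp(-qT) * N(-d1)
N(-d1) = 0.44751889; N(-d2) = 0.56554866
P = 1.0400 * 0.98560462 * 0.56554866 - 1.0200 * 1.00000000 * 0.44751889 = 0.1232

Answer: Price = 0.1232


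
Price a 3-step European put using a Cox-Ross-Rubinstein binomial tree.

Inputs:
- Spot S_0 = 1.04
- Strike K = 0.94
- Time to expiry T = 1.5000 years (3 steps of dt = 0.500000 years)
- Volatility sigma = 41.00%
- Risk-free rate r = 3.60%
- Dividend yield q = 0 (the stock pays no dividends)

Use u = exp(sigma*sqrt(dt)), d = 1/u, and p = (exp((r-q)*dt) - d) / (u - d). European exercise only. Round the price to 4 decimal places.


dt = T/N = 0.500000
u = exp(sigma*sqrt(dt)) = 1.336312; d = 1/u = 0.748328
p = (exp((r-q)*dt) - d) / (u - d) = 0.458915
Discount per step: exp(-r*dt) = 0.982161
Stock lattice S(k, i) with i counting down-moves:
  k=0: S(0,0) = 1.0400
  k=1: S(1,0) = 1.3898; S(1,1) = 0.7783
  k=2: S(2,0) = 1.8572; S(2,1) = 1.0400; S(2,2) = 0.5824
  k=3: S(3,0) = 2.4817; S(3,1) = 1.3898; S(3,2) = 0.7783; S(3,3) = 0.4358
Terminal payoffs V(N, i) = max(K - S_T, 0):
  V(3,0) = 0.000000; V(3,1) = 0.000000; V(3,2) = 0.161739; V(3,3) = 0.504178
Backward induction: V(k, i) = exp(-r*dt) * [p * V(k+1, i) + (1-p) * V(k+1, i+1)].
  V(2,0) = exp(-r*dt) * [p*0.000000 + (1-p)*0.000000] = 0.000000
  V(2,1) = exp(-r*dt) * [p*0.000000 + (1-p)*0.161739] = 0.085953
  V(2,2) = exp(-r*dt) * [p*0.161739 + (1-p)*0.504178] = 0.340837
  V(1,0) = exp(-r*dt) * [p*0.000000 + (1-p)*0.085953] = 0.045678
  V(1,1) = exp(-r*dt) * [p*0.085953 + (1-p)*0.340837] = 0.219873
  V(0,0) = exp(-r*dt) * [p*0.045678 + (1-p)*0.219873] = 0.137436

Answer: Price = V(0,0) = 0.1374


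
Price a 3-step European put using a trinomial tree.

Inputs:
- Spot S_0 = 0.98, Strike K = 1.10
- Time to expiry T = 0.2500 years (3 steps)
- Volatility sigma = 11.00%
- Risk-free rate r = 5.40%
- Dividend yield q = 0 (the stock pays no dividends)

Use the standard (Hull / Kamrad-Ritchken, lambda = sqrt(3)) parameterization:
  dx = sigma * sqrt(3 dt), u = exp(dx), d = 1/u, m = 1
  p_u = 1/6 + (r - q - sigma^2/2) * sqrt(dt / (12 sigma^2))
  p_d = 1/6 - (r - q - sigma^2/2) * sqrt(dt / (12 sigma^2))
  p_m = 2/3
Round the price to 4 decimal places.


dt = T/N = 0.083333; dx = sigma*sqrt(3*dt) = 0.055000
u = exp(dx) = 1.056541; d = 1/u = 0.946485
p_u = 0.202992, p_m = 0.666667, p_d = 0.130341
Discount per step: exp(-r*dt) = 0.995510
Stock lattice S(k, j) with j the centered position index:
  k=0: S(0,+0) = 0.9800
  k=1: S(1,-1) = 0.9276; S(1,+0) = 0.9800; S(1,+1) = 1.0354
  k=2: S(2,-2) = 0.8779; S(2,-1) = 0.9276; S(2,+0) = 0.9800; S(2,+1) = 1.0354; S(2,+2) = 1.0940
  k=3: S(3,-3) = 0.8309; S(3,-2) = 0.8779; S(3,-1) = 0.9276; S(3,+0) = 0.9800; S(3,+1) = 1.0354; S(3,+2) = 1.0940; S(3,+3) = 1.1558
Terminal payoffs V(N, j) = max(K - S_T, 0):
  V(3,-3) = 0.269064; V(3,-2) = 0.222083; V(3,-1) = 0.172445; V(3,+0) = 0.120000; V(3,+1) = 0.064590; V(3,+2) = 0.006047; V(3,+3) = 0.000000
Backward induction: V(k, j) = exp(-r*dt) * [p_u * V(k+1, j+1) + p_m * V(k+1, j) + p_d * V(k+1, j-1)]
  V(2,-2) = exp(-r*dt) * [p_u*0.172445 + p_m*0.222083 + p_d*0.269064] = 0.217151
  V(2,-1) = exp(-r*dt) * [p_u*0.120000 + p_m*0.172445 + p_d*0.222083] = 0.167513
  V(2,+0) = exp(-r*dt) * [p_u*0.064590 + p_m*0.120000 + p_d*0.172445] = 0.115069
  V(2,+1) = exp(-r*dt) * [p_u*0.006047 + p_m*0.064590 + p_d*0.120000] = 0.059660
  V(2,+2) = exp(-r*dt) * [p_u*0.000000 + p_m*0.006047 + p_d*0.064590] = 0.012395
  V(1,-1) = exp(-r*dt) * [p_u*0.115069 + p_m*0.167513 + p_d*0.217151] = 0.162604
  V(1,+0) = exp(-r*dt) * [p_u*0.059660 + p_m*0.115069 + p_d*0.167513] = 0.110160
  V(1,+1) = exp(-r*dt) * [p_u*0.012395 + p_m*0.059660 + p_d*0.115069] = 0.057030
  V(0,+0) = exp(-r*dt) * [p_u*0.057030 + p_m*0.110160 + p_d*0.162604] = 0.105734

Answer: Price = V(0,0) = 0.1057


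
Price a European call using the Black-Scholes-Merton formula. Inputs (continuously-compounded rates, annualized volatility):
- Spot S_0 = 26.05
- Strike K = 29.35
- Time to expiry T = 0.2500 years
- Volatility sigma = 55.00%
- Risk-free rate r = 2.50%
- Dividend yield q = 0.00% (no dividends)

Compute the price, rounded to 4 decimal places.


Answer: Price = 1.7104

Derivation:
d1 = (ln(S/K) + (r - q + 0.5*sigma^2) * T) / (sigma * sqrt(T)) = -0.27349919
d2 = d1 - sigma * sqrt(T) = -0.54849919
exp(-rT) = 0.99376949; exp(-qT) = 1.00000000
C = S_0 * exp(-qT) * N(d1) - K * exp(-rT) * N(d2)
N(d1) = 0.39223476; N(d2) = 0.29167459
C = 26.0500 * 1.00000000 * 0.39223476 - 29.3500 * 0.99376949 * 0.29167459 = 1.7104


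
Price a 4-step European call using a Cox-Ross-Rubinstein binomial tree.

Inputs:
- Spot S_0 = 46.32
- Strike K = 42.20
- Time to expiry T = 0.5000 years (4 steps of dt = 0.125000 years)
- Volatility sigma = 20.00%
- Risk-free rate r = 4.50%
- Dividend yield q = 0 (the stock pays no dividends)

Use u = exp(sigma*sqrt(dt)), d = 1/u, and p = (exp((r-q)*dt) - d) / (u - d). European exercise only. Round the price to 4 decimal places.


Answer: Price = V(0,0) = 5.8735

Derivation:
dt = T/N = 0.125000
u = exp(sigma*sqrt(dt)) = 1.073271; d = 1/u = 0.931731
p = (exp((r-q)*dt) - d) / (u - d) = 0.522183
Discount per step: exp(-r*dt) = 0.994391
Stock lattice S(k, i) with i counting down-moves:
  k=0: S(0,0) = 46.3200
  k=1: S(1,0) = 49.7139; S(1,1) = 43.1578
  k=2: S(2,0) = 53.3565; S(2,1) = 46.3200; S(2,2) = 40.2115
  k=3: S(3,0) = 57.2659; S(3,1) = 49.7139; S(3,2) = 43.1578; S(3,3) = 37.4663
  k=4: S(4,0) = 61.4618; S(4,1) = 53.3565; S(4,2) = 46.3200; S(4,3) = 40.2115; S(4,4) = 34.9085
Terminal payoffs V(N, i) = max(S_T - K, 0):
  V(4,0) = 19.261843; V(4,1) = 11.156467; V(4,2) = 4.120000; V(4,3) = 0.000000; V(4,4) = 0.000000
Backward induction: V(k, i) = exp(-r*dt) * [p * V(k+1, i) + (1-p) * V(k+1, i+1)].
  V(3,0) = exp(-r*dt) * [p*19.261843 + (1-p)*11.156467] = 15.302639
  V(3,1) = exp(-r*dt) * [p*11.156467 + (1-p)*4.120000] = 7.750606
  V(3,2) = exp(-r*dt) * [p*4.120000 + (1-p)*0.000000] = 2.139328
  V(3,3) = exp(-r*dt) * [p*0.000000 + (1-p)*0.000000] = 0.000000
  V(2,0) = exp(-r*dt) * [p*15.302639 + (1-p)*7.750606] = 11.628557
  V(2,1) = exp(-r*dt) * [p*7.750606 + (1-p)*2.139328] = 5.041008
  V(2,2) = exp(-r*dt) * [p*2.139328 + (1-p)*0.000000] = 1.110855
  V(1,0) = exp(-r*dt) * [p*11.628557 + (1-p)*5.041008] = 8.433345
  V(1,1) = exp(-r*dt) * [p*5.041008 + (1-p)*1.110855] = 3.145373
  V(0,0) = exp(-r*dt) * [p*8.433345 + (1-p)*3.145373] = 5.873532


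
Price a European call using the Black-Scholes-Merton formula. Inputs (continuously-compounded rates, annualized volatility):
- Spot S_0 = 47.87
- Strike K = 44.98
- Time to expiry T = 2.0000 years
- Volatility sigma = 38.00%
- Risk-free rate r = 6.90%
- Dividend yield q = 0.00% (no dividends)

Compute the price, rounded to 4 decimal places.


d1 = (ln(S/K) + (r - q + 0.5*sigma^2) * T) / (sigma * sqrt(T)) = 0.64136643
d2 = d1 - sigma * sqrt(T) = 0.10396527
exp(-rT) = 0.87109869; exp(-qT) = 1.00000000
C = S_0 * exp(-qT) * N(d1) - K * exp(-rT) * N(d2)
N(d1) = 0.73935768; N(d2) = 0.54140155
C = 47.8700 * 1.00000000 * 0.73935768 - 44.9800 * 0.87109869 * 0.54140155 = 14.1798

Answer: Price = 14.1798
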